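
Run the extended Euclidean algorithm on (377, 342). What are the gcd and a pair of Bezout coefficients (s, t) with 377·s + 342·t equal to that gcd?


Euclidean algorithm on (377, 342) — divide until remainder is 0:
  377 = 1 · 342 + 35
  342 = 9 · 35 + 27
  35 = 1 · 27 + 8
  27 = 3 · 8 + 3
  8 = 2 · 3 + 2
  3 = 1 · 2 + 1
  2 = 2 · 1 + 0
gcd(377, 342) = 1.
Track Bezout coefficients alongside the remainders: start with r₀ = 377 = a·1 + b·0 (s = 1, t = 0) and r₁ = 342 = a·0 + b·1 (s = 0, t = 1); each new remainder r_{k+1} = r_{k-1} − q_k·r_k inherits s_{k+1} = s_{k-1} − q_k·s_k, t_{k+1} = t_{k-1} − q_k·t_k, so r_k = a·s_k + b·t_k at every step:
  q = 1: r = 35, s = 1 − 1·0 = 1, t = 0 − 1·1 = -1  (check: 377·1 + 342·(-1) = 35)
  q = 9: r = 27, s = 0 − 9·1 = -9, t = 1 − 9·(-1) = 10  (check: 377·(-9) + 342·10 = 27)
  q = 1: r = 8, s = 1 − 1·(-9) = 10, t = -1 − 1·10 = -11  (check: 377·10 + 342·(-11) = 8)
  q = 3: r = 3, s = -9 − 3·10 = -39, t = 10 − 3·(-11) = 43  (check: 377·(-39) + 342·43 = 3)
  q = 2: r = 2, s = 10 − 2·(-39) = 88, t = -11 − 2·43 = -97  (check: 377·88 + 342·(-97) = 2)
  q = 1: r = 1, s = -39 − 1·88 = -127, t = 43 − 1·(-97) = 140  (check: 377·(-127) + 342·140 = 1)
The row with r = 1 (the gcd) gives the Bezout coefficients s = -127, t = 140.
Result: 377 · (-127) + 342 · (140) = 1.

gcd(377, 342) = 1; s = -127, t = 140 (check: 377·(-127) + 342·140 = 1).


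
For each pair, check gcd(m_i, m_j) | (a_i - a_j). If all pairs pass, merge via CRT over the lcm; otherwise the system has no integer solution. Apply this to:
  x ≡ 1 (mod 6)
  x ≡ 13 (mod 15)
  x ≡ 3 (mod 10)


Moduli 6, 15, 10 are not pairwise coprime, so CRT works modulo lcm(m_i) when all pairwise compatibility conditions hold.
Pairwise compatibility: gcd(m_i, m_j) must divide a_i - a_j for every pair.
Merge one congruence at a time:
  Start: x ≡ 1 (mod 6).
  Combine with x ≡ 13 (mod 15): gcd(6, 15) = 3; 13 - 1 = 12, which IS divisible by 3, so compatible.
    Write x = 1 + 6·t and substitute into x ≡ 13 (mod 15): 6·t ≡ 13 − 1 = 12 (mod 15).
    Divide the congruence (and modulus) by g = 3: 2·t ≡ 4 (mod 5).
    The inverse of 2 mod 5 is 3 (since 2·3 = 6 = 1·5 + 1), so t ≡ 3·4 = 12 ≡ 2 (mod 5).
    Then x = 1 + 6·2 = 13, valid modulo lcm(6, 15) = 30: x ≡ 13 (mod 30).
  Combine with x ≡ 3 (mod 10): gcd(30, 10) = 10; 3 - 13 = -10, which IS divisible by 10, so compatible.
    Write x = 13 + 30·t and substitute into x ≡ 3 (mod 10): 30·t ≡ 3 − 13 = -10 (mod 10).
    Divide the congruence (and modulus) by g = 10: 3·t ≡ -1 (mod 1).
    Modulo 1 every t works; take t = 0.
    Then x = 13 + 30·0 = 13, valid modulo lcm(30, 10) = 30: x ≡ 13 (mod 30).
Verify: 13 mod 6 = 1, 13 mod 15 = 13, 13 mod 10 = 3.

x ≡ 13 (mod 30).


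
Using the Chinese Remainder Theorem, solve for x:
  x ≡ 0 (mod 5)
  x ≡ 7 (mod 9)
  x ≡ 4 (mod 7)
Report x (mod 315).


Moduli 5, 9, 7 are pairwise coprime; by CRT there is a unique solution modulo M = 5 · 9 · 7 = 315.
Solve pairwise, accumulating the modulus:
  Start with x ≡ 0 (mod 5).
  Combine with x ≡ 7 (mod 9): since gcd(5, 9) = 1, we get a unique residue mod 45.
    Write x = 0 + 5·t and substitute into x ≡ 7 (mod 9): 5·t ≡ 7 − 0 = 7 (mod 9).
    The inverse of 5 mod 9 is 2 (since 5·2 = 10 = 1·9 + 1), so t ≡ 2·7 = 14 ≡ 5 (mod 9).
    Then x = 0 + 5·5 = 25, valid modulo lcm(5, 9) = 45: x ≡ 25 (mod 45).
  Combine with x ≡ 4 (mod 7): since gcd(45, 7) = 1, we get a unique residue mod 315.
    Write x = 25 + 45·t and substitute into x ≡ 4 (mod 7): 45·t ≡ 4 − 25 = -21 (mod 7).
    Reduce coefficients mod 7: 3·t ≡ 0 (mod 7).
    The inverse of 3 mod 7 is 5 (since 3·5 = 15 = 2·7 + 1), so t ≡ 5·0 = 0 ≡ 0 (mod 7).
    Then x = 25 + 45·0 = 25, valid modulo lcm(45, 7) = 315: x ≡ 25 (mod 315).
Verify: 25 mod 5 = 0 ✓, 25 mod 9 = 7 ✓, 25 mod 7 = 4 ✓.

x ≡ 25 (mod 315).


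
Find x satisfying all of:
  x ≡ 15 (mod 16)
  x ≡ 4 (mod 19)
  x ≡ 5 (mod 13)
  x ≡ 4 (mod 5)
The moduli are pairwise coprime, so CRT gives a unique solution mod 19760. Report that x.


Product of moduli M = 16 · 19 · 13 · 5 = 19760.
Merge one congruence at a time:
  Start: x ≡ 15 (mod 16).
  Combine with x ≡ 4 (mod 19); new modulus lcm = 304.
    Write x = 15 + 16·t and substitute into x ≡ 4 (mod 19): 16·t ≡ 4 − 15 = -11 (mod 19).
    Reduce coefficients mod 19: 16·t ≡ 8 (mod 19).
    The inverse of 16 mod 19 is 6 (since 16·6 = 96 = 5·19 + 1), so t ≡ 6·8 = 48 ≡ 10 (mod 19).
    Then x = 15 + 16·10 = 175, valid modulo lcm(16, 19) = 304: x ≡ 175 (mod 304).
  Combine with x ≡ 5 (mod 13); new modulus lcm = 3952.
    Write x = 175 + 304·t and substitute into x ≡ 5 (mod 13): 304·t ≡ 5 − 175 = -170 (mod 13).
    Reduce coefficients mod 13: 5·t ≡ 12 (mod 13).
    The inverse of 5 mod 13 is 8 (since 5·8 = 40 = 3·13 + 1), so t ≡ 8·12 = 96 ≡ 5 (mod 13).
    Then x = 175 + 304·5 = 1695, valid modulo lcm(304, 13) = 3952: x ≡ 1695 (mod 3952).
  Combine with x ≡ 4 (mod 5); new modulus lcm = 19760.
    Write x = 1695 + 3952·t and substitute into x ≡ 4 (mod 5): 3952·t ≡ 4 − 1695 = -1691 (mod 5).
    Reduce coefficients mod 5: 2·t ≡ 4 (mod 5).
    The inverse of 2 mod 5 is 3 (since 2·3 = 6 = 1·5 + 1), so t ≡ 3·4 = 12 ≡ 2 (mod 5).
    Then x = 1695 + 3952·2 = 9599, valid modulo lcm(3952, 5) = 19760: x ≡ 9599 (mod 19760).
Verify against each original: 9599 mod 16 = 15, 9599 mod 19 = 4, 9599 mod 13 = 5, 9599 mod 5 = 4.

x ≡ 9599 (mod 19760).


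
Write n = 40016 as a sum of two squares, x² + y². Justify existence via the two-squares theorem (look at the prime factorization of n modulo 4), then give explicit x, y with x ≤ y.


Step 1: Factor n = 40016 = 2^4 · 41 · 61.
Step 2: Check the mod-4 condition on each prime factor: 2 = 2 (special); 41 ≡ 1 (mod 4), exponent 1; 61 ≡ 1 (mod 4), exponent 1.
All primes ≡ 3 (mod 4) appear to even exponent (or don't appear), so by the two-squares theorem n IS expressible as a sum of two squares.
Step 3: Build a representation. Group n = k² · m with k = 4 and m = 41 · 61 = 2501 (a product of primes ≡ 1 (mod 4)); a representation of m scales to one of n via (k·x)² + (k·y)² = k²(x² + y²). Each prime p ≡ 1 (mod 4) is itself a sum of two squares; find a² by testing p − a² for a perfect square:
  41: 41 − 1² = 40, 41 − 2² = 37, 41 − 3² = 32, 41 − 4² = 25 = 5² ⇒ 41 = 4² + 5².
  61: 61 − 1² = 60, 61 − 2² = 57, 61 − 3² = 52, 61 − 4² = 45, 61 − 5² = 36 = 6² ⇒ 61 = 5² + 6².
  Combine using the Brahmagupta–Fibonacci identity (a² + b²)(c² + d²) = (ac − bd)² + (ad + bc)² = (ac + bd)² + (ad − bc)²:
  41 · 61 = 2501: from (4² + 5²)(5² + 6²), take (4·5 − 5·6, 4·6 + 5·5) = (20 − 30, 24 + 25) = (-10, 49); dropping signs (only squares matter) gives (10, 49); check 10² + 49² = 100 + 2401 = 2501 ✓.
  Scale by k = 4: (4·10, 4·49) = (40, 196).
Step 4: Order so x ≤ y and verify: 40² + 196² = 1600 + 38416 = 40016 = n. ✓

n = 40016 = 40² + 196² (one valid representation with x ≤ y).


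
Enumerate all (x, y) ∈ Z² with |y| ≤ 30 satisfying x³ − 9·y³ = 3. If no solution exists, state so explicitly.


The equation is x³ - 9y³ = 3. For fixed y, x³ = 9·y³ + 3, so a solution requires the RHS to be a perfect cube.
Strategy: iterate y from -30 to 30, compute RHS = 9·y³ + 3, and check whether it is a (positive or negative) perfect cube.
Check small values of y:
  y = 0: RHS = 3 is not a perfect cube.
  y = 1: RHS = 12 is not a perfect cube.
  y = -1: RHS = -6 is not a perfect cube.
  y = 2: RHS = 75 is not a perfect cube.
  y = -2: RHS = -69 is not a perfect cube.
  y = 3: RHS = 246 is not a perfect cube.
  y = -3: RHS = -240 is not a perfect cube.
Continuing the search up to |y| = 30 finds no solutions either.
No (x, y) in the scanned range satisfies the equation.

No integer solutions with |y| ≤ 30.


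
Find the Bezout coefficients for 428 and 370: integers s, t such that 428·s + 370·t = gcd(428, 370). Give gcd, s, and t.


Euclidean algorithm on (428, 370) — divide until remainder is 0:
  428 = 1 · 370 + 58
  370 = 6 · 58 + 22
  58 = 2 · 22 + 14
  22 = 1 · 14 + 8
  14 = 1 · 8 + 6
  8 = 1 · 6 + 2
  6 = 3 · 2 + 0
gcd(428, 370) = 2.
Track Bezout coefficients alongside the remainders: start with r₀ = 428 = a·1 + b·0 (s = 1, t = 0) and r₁ = 370 = a·0 + b·1 (s = 0, t = 1); each new remainder r_{k+1} = r_{k-1} − q_k·r_k inherits s_{k+1} = s_{k-1} − q_k·s_k, t_{k+1} = t_{k-1} − q_k·t_k, so r_k = a·s_k + b·t_k at every step:
  q = 1: r = 58, s = 1 − 1·0 = 1, t = 0 − 1·1 = -1  (check: 428·1 + 370·(-1) = 58)
  q = 6: r = 22, s = 0 − 6·1 = -6, t = 1 − 6·(-1) = 7  (check: 428·(-6) + 370·7 = 22)
  q = 2: r = 14, s = 1 − 2·(-6) = 13, t = -1 − 2·7 = -15  (check: 428·13 + 370·(-15) = 14)
  q = 1: r = 8, s = -6 − 1·13 = -19, t = 7 − 1·(-15) = 22  (check: 428·(-19) + 370·22 = 8)
  q = 1: r = 6, s = 13 − 1·(-19) = 32, t = -15 − 1·22 = -37  (check: 428·32 + 370·(-37) = 6)
  q = 1: r = 2, s = -19 − 1·32 = -51, t = 22 − 1·(-37) = 59  (check: 428·(-51) + 370·59 = 2)
The row with r = 2 (the gcd) gives the Bezout coefficients s = -51, t = 59.
Result: 428 · (-51) + 370 · (59) = 2.

gcd(428, 370) = 2; s = -51, t = 59 (check: 428·(-51) + 370·59 = 2).


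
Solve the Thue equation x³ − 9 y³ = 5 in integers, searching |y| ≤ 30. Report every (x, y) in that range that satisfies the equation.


The equation is x³ - 9y³ = 5. For fixed y, x³ = 9·y³ + 5, so a solution requires the RHS to be a perfect cube.
Strategy: iterate y from -30 to 30, compute RHS = 9·y³ + 5, and check whether it is a (positive or negative) perfect cube.
Check small values of y:
  y = 0: RHS = 5 is not a perfect cube.
  y = 1: RHS = 14 is not a perfect cube.
  y = -1: RHS = -4 is not a perfect cube.
  y = 2: RHS = 77 is not a perfect cube.
  y = -2: RHS = -67 is not a perfect cube.
  y = 3: RHS = 248 is not a perfect cube.
  y = -3: RHS = -238 is not a perfect cube.
Continuing the search up to |y| = 30 finds no solutions either.
No (x, y) in the scanned range satisfies the equation.

No integer solutions with |y| ≤ 30.


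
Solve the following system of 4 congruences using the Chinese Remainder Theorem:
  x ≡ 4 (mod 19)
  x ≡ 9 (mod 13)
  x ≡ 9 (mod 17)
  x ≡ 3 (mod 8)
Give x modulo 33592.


Product of moduli M = 19 · 13 · 17 · 8 = 33592.
Merge one congruence at a time:
  Start: x ≡ 4 (mod 19).
  Combine with x ≡ 9 (mod 13); new modulus lcm = 247.
    Write x = 4 + 19·t and substitute into x ≡ 9 (mod 13): 19·t ≡ 9 − 4 = 5 (mod 13).
    Reduce coefficients mod 13: 6·t ≡ 5 (mod 13).
    The inverse of 6 mod 13 is 11 (since 6·11 = 66 = 5·13 + 1), so t ≡ 11·5 = 55 ≡ 3 (mod 13).
    Then x = 4 + 19·3 = 61, valid modulo lcm(19, 13) = 247: x ≡ 61 (mod 247).
  Combine with x ≡ 9 (mod 17); new modulus lcm = 4199.
    Write x = 61 + 247·t and substitute into x ≡ 9 (mod 17): 247·t ≡ 9 − 61 = -52 (mod 17).
    Reduce coefficients mod 17: 9·t ≡ 16 (mod 17).
    The inverse of 9 mod 17 is 2 (since 9·2 = 18 = 1·17 + 1), so t ≡ 2·16 = 32 ≡ 15 (mod 17).
    Then x = 61 + 247·15 = 3766, valid modulo lcm(247, 17) = 4199: x ≡ 3766 (mod 4199).
  Combine with x ≡ 3 (mod 8); new modulus lcm = 33592.
    Write x = 3766 + 4199·t and substitute into x ≡ 3 (mod 8): 4199·t ≡ 3 − 3766 = -3763 (mod 8).
    Reduce coefficients mod 8: 7·t ≡ 5 (mod 8).
    The inverse of 7 mod 8 is 7 (since 7·7 = 49 = 6·8 + 1), so t ≡ 7·5 = 35 ≡ 3 (mod 8).
    Then x = 3766 + 4199·3 = 16363, valid modulo lcm(4199, 8) = 33592: x ≡ 16363 (mod 33592).
Verify against each original: 16363 mod 19 = 4, 16363 mod 13 = 9, 16363 mod 17 = 9, 16363 mod 8 = 3.

x ≡ 16363 (mod 33592).


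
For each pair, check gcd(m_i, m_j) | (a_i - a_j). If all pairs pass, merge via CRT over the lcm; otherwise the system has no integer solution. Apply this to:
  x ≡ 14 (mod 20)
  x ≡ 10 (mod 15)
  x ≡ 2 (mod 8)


Moduli 20, 15, 8 are not pairwise coprime, so CRT works modulo lcm(m_i) when all pairwise compatibility conditions hold.
Pairwise compatibility: gcd(m_i, m_j) must divide a_i - a_j for every pair.
Merge one congruence at a time:
  Start: x ≡ 14 (mod 20).
  Combine with x ≡ 10 (mod 15): gcd(20, 15) = 5, and 10 - 14 = -4 is NOT divisible by 5.
    ⇒ system is inconsistent (no integer solution).

No solution (the system is inconsistent).


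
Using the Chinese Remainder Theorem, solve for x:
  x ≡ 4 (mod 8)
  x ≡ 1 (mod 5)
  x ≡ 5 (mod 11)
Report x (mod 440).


Moduli 8, 5, 11 are pairwise coprime; by CRT there is a unique solution modulo M = 8 · 5 · 11 = 440.
Solve pairwise, accumulating the modulus:
  Start with x ≡ 4 (mod 8).
  Combine with x ≡ 1 (mod 5): since gcd(8, 5) = 1, we get a unique residue mod 40.
    Write x = 4 + 8·t and substitute into x ≡ 1 (mod 5): 8·t ≡ 1 − 4 = -3 (mod 5).
    Reduce coefficients mod 5: 3·t ≡ 2 (mod 5).
    The inverse of 3 mod 5 is 2 (since 3·2 = 6 = 1·5 + 1), so t ≡ 2·2 = 4 ≡ 4 (mod 5).
    Then x = 4 + 8·4 = 36, valid modulo lcm(8, 5) = 40: x ≡ 36 (mod 40).
  Combine with x ≡ 5 (mod 11): since gcd(40, 11) = 1, we get a unique residue mod 440.
    Write x = 36 + 40·t and substitute into x ≡ 5 (mod 11): 40·t ≡ 5 − 36 = -31 (mod 11).
    Reduce coefficients mod 11: 7·t ≡ 2 (mod 11).
    The inverse of 7 mod 11 is 8 (since 7·8 = 56 = 5·11 + 1), so t ≡ 8·2 = 16 ≡ 5 (mod 11).
    Then x = 36 + 40·5 = 236, valid modulo lcm(40, 11) = 440: x ≡ 236 (mod 440).
Verify: 236 mod 8 = 4 ✓, 236 mod 5 = 1 ✓, 236 mod 11 = 5 ✓.

x ≡ 236 (mod 440).


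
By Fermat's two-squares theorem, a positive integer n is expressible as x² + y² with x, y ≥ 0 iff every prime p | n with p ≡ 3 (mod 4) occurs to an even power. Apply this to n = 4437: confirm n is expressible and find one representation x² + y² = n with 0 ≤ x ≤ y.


Step 1: Factor n = 4437 = 3^2 · 17 · 29.
Step 2: Check the mod-4 condition on each prime factor: 3 ≡ 3 (mod 4), exponent 2 (must be even); 17 ≡ 1 (mod 4), exponent 1; 29 ≡ 1 (mod 4), exponent 1.
All primes ≡ 3 (mod 4) appear to even exponent (or don't appear), so by the two-squares theorem n IS expressible as a sum of two squares.
Step 3: Build a representation. Group n = k² · m with k = 3 and m = 17 · 29 = 493 (a product of primes ≡ 1 (mod 4)); a representation of m scales to one of n via (k·x)² + (k·y)² = k²(x² + y²). Each prime p ≡ 1 (mod 4) is itself a sum of two squares; find a² by testing p − a² for a perfect square:
  17: 17 − 1² = 16 = 4² ⇒ 17 = 1² + 4².
  29: 29 − 1² = 28, 29 − 2² = 25 = 5² ⇒ 29 = 2² + 5².
  Combine using the Brahmagupta–Fibonacci identity (a² + b²)(c² + d²) = (ac − bd)² + (ad + bc)² = (ac + bd)² + (ad − bc)²:
  17 · 29 = 493: from (1² + 4²)(2² + 5²), take (1·2 − 4·5, 1·5 + 4·2) = (2 − 20, 5 + 8) = (-18, 13); dropping signs (only squares matter) gives (18, 13); check 18² + 13² = 324 + 169 = 493 ✓.
  Scale by k = 3: (3·18, 3·13) = (54, 39).
Step 4: Order so x ≤ y and verify: 39² + 54² = 1521 + 2916 = 4437 = n. ✓

n = 4437 = 39² + 54² (one valid representation with x ≤ y).


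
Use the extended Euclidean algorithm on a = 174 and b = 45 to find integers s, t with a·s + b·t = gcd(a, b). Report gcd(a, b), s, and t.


Euclidean algorithm on (174, 45) — divide until remainder is 0:
  174 = 3 · 45 + 39
  45 = 1 · 39 + 6
  39 = 6 · 6 + 3
  6 = 2 · 3 + 0
gcd(174, 45) = 3.
Track Bezout coefficients alongside the remainders: start with r₀ = 174 = a·1 + b·0 (s = 1, t = 0) and r₁ = 45 = a·0 + b·1 (s = 0, t = 1); each new remainder r_{k+1} = r_{k-1} − q_k·r_k inherits s_{k+1} = s_{k-1} − q_k·s_k, t_{k+1} = t_{k-1} − q_k·t_k, so r_k = a·s_k + b·t_k at every step:
  q = 3: r = 39, s = 1 − 3·0 = 1, t = 0 − 3·1 = -3  (check: 174·1 + 45·(-3) = 39)
  q = 1: r = 6, s = 0 − 1·1 = -1, t = 1 − 1·(-3) = 4  (check: 174·(-1) + 45·4 = 6)
  q = 6: r = 3, s = 1 − 6·(-1) = 7, t = -3 − 6·4 = -27  (check: 174·7 + 45·(-27) = 3)
The row with r = 3 (the gcd) gives the Bezout coefficients s = 7, t = -27.
Result: 174 · (7) + 45 · (-27) = 3.

gcd(174, 45) = 3; s = 7, t = -27 (check: 174·7 + 45·(-27) = 3).


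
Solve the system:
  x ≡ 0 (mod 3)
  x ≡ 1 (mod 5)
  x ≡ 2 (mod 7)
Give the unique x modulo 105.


Moduli 3, 5, 7 are pairwise coprime; by CRT there is a unique solution modulo M = 3 · 5 · 7 = 105.
Solve pairwise, accumulating the modulus:
  Start with x ≡ 0 (mod 3).
  Combine with x ≡ 1 (mod 5): since gcd(3, 5) = 1, we get a unique residue mod 15.
    Write x = 0 + 3·t and substitute into x ≡ 1 (mod 5): 3·t ≡ 1 − 0 = 1 (mod 5).
    The inverse of 3 mod 5 is 2 (since 3·2 = 6 = 1·5 + 1), so t ≡ 2·1 = 2 ≡ 2 (mod 5).
    Then x = 0 + 3·2 = 6, valid modulo lcm(3, 5) = 15: x ≡ 6 (mod 15).
  Combine with x ≡ 2 (mod 7): since gcd(15, 7) = 1, we get a unique residue mod 105.
    Write x = 6 + 15·t and substitute into x ≡ 2 (mod 7): 15·t ≡ 2 − 6 = -4 (mod 7).
    Reduce coefficients mod 7: 1·t ≡ 3 (mod 7).
    So t ≡ 3 (mod 7).
    Then x = 6 + 15·3 = 51, valid modulo lcm(15, 7) = 105: x ≡ 51 (mod 105).
Verify: 51 mod 3 = 0 ✓, 51 mod 5 = 1 ✓, 51 mod 7 = 2 ✓.

x ≡ 51 (mod 105).


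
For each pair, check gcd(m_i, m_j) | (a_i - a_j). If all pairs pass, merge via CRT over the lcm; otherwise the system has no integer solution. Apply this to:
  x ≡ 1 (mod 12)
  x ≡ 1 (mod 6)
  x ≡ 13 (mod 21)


Moduli 12, 6, 21 are not pairwise coprime, so CRT works modulo lcm(m_i) when all pairwise compatibility conditions hold.
Pairwise compatibility: gcd(m_i, m_j) must divide a_i - a_j for every pair.
Merge one congruence at a time:
  Start: x ≡ 1 (mod 12).
  Combine with x ≡ 1 (mod 6): gcd(12, 6) = 6; 1 - 1 = 0, which IS divisible by 6, so compatible.
    Write x = 1 + 12·t and substitute into x ≡ 1 (mod 6): 12·t ≡ 1 − 1 = 0 (mod 6).
    Divide the congruence (and modulus) by g = 6: 2·t ≡ 0 (mod 1).
    Modulo 1 every t works; take t = 0.
    Then x = 1 + 12·0 = 1, valid modulo lcm(12, 6) = 12: x ≡ 1 (mod 12).
  Combine with x ≡ 13 (mod 21): gcd(12, 21) = 3; 13 - 1 = 12, which IS divisible by 3, so compatible.
    Write x = 1 + 12·t and substitute into x ≡ 13 (mod 21): 12·t ≡ 13 − 1 = 12 (mod 21).
    Divide the congruence (and modulus) by g = 3: 4·t ≡ 4 (mod 7).
    The inverse of 4 mod 7 is 2 (since 4·2 = 8 = 1·7 + 1), so t ≡ 2·4 = 8 ≡ 1 (mod 7).
    Then x = 1 + 12·1 = 13, valid modulo lcm(12, 21) = 84: x ≡ 13 (mod 84).
Verify: 13 mod 12 = 1, 13 mod 6 = 1, 13 mod 21 = 13.

x ≡ 13 (mod 84).


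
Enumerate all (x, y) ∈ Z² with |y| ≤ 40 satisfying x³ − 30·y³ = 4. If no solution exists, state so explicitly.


The equation is x³ - 30y³ = 4. For fixed y, x³ = 30·y³ + 4, so a solution requires the RHS to be a perfect cube.
Strategy: iterate y from -40 to 40, compute RHS = 30·y³ + 4, and check whether it is a (positive or negative) perfect cube.
Check small values of y:
  y = 0: RHS = 4 is not a perfect cube.
  y = 1: RHS = 34 is not a perfect cube.
  y = -1: RHS = -26 is not a perfect cube.
  y = 2: RHS = 244 is not a perfect cube.
  y = -2: RHS = -236 is not a perfect cube.
  y = 3: RHS = 814 is not a perfect cube.
  y = -3: RHS = -806 is not a perfect cube.
Continuing the search up to |y| = 40 finds no solutions either.
No (x, y) in the scanned range satisfies the equation.

No integer solutions with |y| ≤ 40.


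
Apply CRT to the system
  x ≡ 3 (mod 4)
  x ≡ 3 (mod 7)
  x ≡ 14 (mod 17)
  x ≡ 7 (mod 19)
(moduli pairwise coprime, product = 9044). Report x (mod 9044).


Product of moduli M = 4 · 7 · 17 · 19 = 9044.
Merge one congruence at a time:
  Start: x ≡ 3 (mod 4).
  Combine with x ≡ 3 (mod 7); new modulus lcm = 28.
    Write x = 3 + 4·t and substitute into x ≡ 3 (mod 7): 4·t ≡ 3 − 3 = 0 (mod 7).
    The inverse of 4 mod 7 is 2 (since 4·2 = 8 = 1·7 + 1), so t ≡ 2·0 = 0 ≡ 0 (mod 7).
    Then x = 3 + 4·0 = 3, valid modulo lcm(4, 7) = 28: x ≡ 3 (mod 28).
  Combine with x ≡ 14 (mod 17); new modulus lcm = 476.
    Write x = 3 + 28·t and substitute into x ≡ 14 (mod 17): 28·t ≡ 14 − 3 = 11 (mod 17).
    Reduce coefficients mod 17: 11·t ≡ 11 (mod 17).
    The inverse of 11 mod 17 is 14 (since 11·14 = 154 = 9·17 + 1), so t ≡ 14·11 = 154 ≡ 1 (mod 17).
    Then x = 3 + 28·1 = 31, valid modulo lcm(28, 17) = 476: x ≡ 31 (mod 476).
  Combine with x ≡ 7 (mod 19); new modulus lcm = 9044.
    Write x = 31 + 476·t and substitute into x ≡ 7 (mod 19): 476·t ≡ 7 − 31 = -24 (mod 19).
    Reduce coefficients mod 19: 1·t ≡ 14 (mod 19).
    So t ≡ 14 (mod 19).
    Then x = 31 + 476·14 = 6695, valid modulo lcm(476, 19) = 9044: x ≡ 6695 (mod 9044).
Verify against each original: 6695 mod 4 = 3, 6695 mod 7 = 3, 6695 mod 17 = 14, 6695 mod 19 = 7.

x ≡ 6695 (mod 9044).


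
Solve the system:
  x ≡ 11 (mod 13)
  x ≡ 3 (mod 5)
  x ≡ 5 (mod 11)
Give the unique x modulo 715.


Moduli 13, 5, 11 are pairwise coprime; by CRT there is a unique solution modulo M = 13 · 5 · 11 = 715.
Solve pairwise, accumulating the modulus:
  Start with x ≡ 11 (mod 13).
  Combine with x ≡ 3 (mod 5): since gcd(13, 5) = 1, we get a unique residue mod 65.
    Write x = 11 + 13·t and substitute into x ≡ 3 (mod 5): 13·t ≡ 3 − 11 = -8 (mod 5).
    Reduce coefficients mod 5: 3·t ≡ 2 (mod 5).
    The inverse of 3 mod 5 is 2 (since 3·2 = 6 = 1·5 + 1), so t ≡ 2·2 = 4 ≡ 4 (mod 5).
    Then x = 11 + 13·4 = 63, valid modulo lcm(13, 5) = 65: x ≡ 63 (mod 65).
  Combine with x ≡ 5 (mod 11): since gcd(65, 11) = 1, we get a unique residue mod 715.
    Write x = 63 + 65·t and substitute into x ≡ 5 (mod 11): 65·t ≡ 5 − 63 = -58 (mod 11).
    Reduce coefficients mod 11: 10·t ≡ 8 (mod 11).
    The inverse of 10 mod 11 is 10 (since 10·10 = 100 = 9·11 + 1), so t ≡ 10·8 = 80 ≡ 3 (mod 11).
    Then x = 63 + 65·3 = 258, valid modulo lcm(65, 11) = 715: x ≡ 258 (mod 715).
Verify: 258 mod 13 = 11 ✓, 258 mod 5 = 3 ✓, 258 mod 11 = 5 ✓.

x ≡ 258 (mod 715).


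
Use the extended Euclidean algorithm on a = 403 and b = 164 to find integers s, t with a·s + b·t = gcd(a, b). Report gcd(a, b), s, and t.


Euclidean algorithm on (403, 164) — divide until remainder is 0:
  403 = 2 · 164 + 75
  164 = 2 · 75 + 14
  75 = 5 · 14 + 5
  14 = 2 · 5 + 4
  5 = 1 · 4 + 1
  4 = 4 · 1 + 0
gcd(403, 164) = 1.
Track Bezout coefficients alongside the remainders: start with r₀ = 403 = a·1 + b·0 (s = 1, t = 0) and r₁ = 164 = a·0 + b·1 (s = 0, t = 1); each new remainder r_{k+1} = r_{k-1} − q_k·r_k inherits s_{k+1} = s_{k-1} − q_k·s_k, t_{k+1} = t_{k-1} − q_k·t_k, so r_k = a·s_k + b·t_k at every step:
  q = 2: r = 75, s = 1 − 2·0 = 1, t = 0 − 2·1 = -2  (check: 403·1 + 164·(-2) = 75)
  q = 2: r = 14, s = 0 − 2·1 = -2, t = 1 − 2·(-2) = 5  (check: 403·(-2) + 164·5 = 14)
  q = 5: r = 5, s = 1 − 5·(-2) = 11, t = -2 − 5·5 = -27  (check: 403·11 + 164·(-27) = 5)
  q = 2: r = 4, s = -2 − 2·11 = -24, t = 5 − 2·(-27) = 59  (check: 403·(-24) + 164·59 = 4)
  q = 1: r = 1, s = 11 − 1·(-24) = 35, t = -27 − 1·59 = -86  (check: 403·35 + 164·(-86) = 1)
The row with r = 1 (the gcd) gives the Bezout coefficients s = 35, t = -86.
Result: 403 · (35) + 164 · (-86) = 1.

gcd(403, 164) = 1; s = 35, t = -86 (check: 403·35 + 164·(-86) = 1).


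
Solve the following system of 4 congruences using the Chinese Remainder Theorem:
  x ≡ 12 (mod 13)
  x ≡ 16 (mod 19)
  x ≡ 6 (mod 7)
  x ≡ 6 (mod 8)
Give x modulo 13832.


Product of moduli M = 13 · 19 · 7 · 8 = 13832.
Merge one congruence at a time:
  Start: x ≡ 12 (mod 13).
  Combine with x ≡ 16 (mod 19); new modulus lcm = 247.
    Write x = 12 + 13·t and substitute into x ≡ 16 (mod 19): 13·t ≡ 16 − 12 = 4 (mod 19).
    The inverse of 13 mod 19 is 3 (since 13·3 = 39 = 2·19 + 1), so t ≡ 3·4 = 12 ≡ 12 (mod 19).
    Then x = 12 + 13·12 = 168, valid modulo lcm(13, 19) = 247: x ≡ 168 (mod 247).
  Combine with x ≡ 6 (mod 7); new modulus lcm = 1729.
    Write x = 168 + 247·t and substitute into x ≡ 6 (mod 7): 247·t ≡ 6 − 168 = -162 (mod 7).
    Reduce coefficients mod 7: 2·t ≡ 6 (mod 7).
    The inverse of 2 mod 7 is 4 (since 2·4 = 8 = 1·7 + 1), so t ≡ 4·6 = 24 ≡ 3 (mod 7).
    Then x = 168 + 247·3 = 909, valid modulo lcm(247, 7) = 1729: x ≡ 909 (mod 1729).
  Combine with x ≡ 6 (mod 8); new modulus lcm = 13832.
    Write x = 909 + 1729·t and substitute into x ≡ 6 (mod 8): 1729·t ≡ 6 − 909 = -903 (mod 8).
    Reduce coefficients mod 8: 1·t ≡ 1 (mod 8).
    So t ≡ 1 (mod 8).
    Then x = 909 + 1729·1 = 2638, valid modulo lcm(1729, 8) = 13832: x ≡ 2638 (mod 13832).
Verify against each original: 2638 mod 13 = 12, 2638 mod 19 = 16, 2638 mod 7 = 6, 2638 mod 8 = 6.

x ≡ 2638 (mod 13832).


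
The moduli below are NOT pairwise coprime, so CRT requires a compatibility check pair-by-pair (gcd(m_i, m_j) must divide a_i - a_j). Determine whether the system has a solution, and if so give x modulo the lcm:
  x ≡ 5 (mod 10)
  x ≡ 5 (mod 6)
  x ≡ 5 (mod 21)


Moduli 10, 6, 21 are not pairwise coprime, so CRT works modulo lcm(m_i) when all pairwise compatibility conditions hold.
Pairwise compatibility: gcd(m_i, m_j) must divide a_i - a_j for every pair.
Merge one congruence at a time:
  Start: x ≡ 5 (mod 10).
  Combine with x ≡ 5 (mod 6): gcd(10, 6) = 2; 5 - 5 = 0, which IS divisible by 2, so compatible.
    Write x = 5 + 10·t and substitute into x ≡ 5 (mod 6): 10·t ≡ 5 − 5 = 0 (mod 6).
    Divide the congruence (and modulus) by g = 2: 5·t ≡ 0 (mod 3).
    Reduce coefficients mod 3: 2·t ≡ 0 (mod 3).
    The inverse of 2 mod 3 is 2 (since 2·2 = 4 = 1·3 + 1), so t ≡ 2·0 = 0 ≡ 0 (mod 3).
    Then x = 5 + 10·0 = 5, valid modulo lcm(10, 6) = 30: x ≡ 5 (mod 30).
  Combine with x ≡ 5 (mod 21): gcd(30, 21) = 3; 5 - 5 = 0, which IS divisible by 3, so compatible.
    Write x = 5 + 30·t and substitute into x ≡ 5 (mod 21): 30·t ≡ 5 − 5 = 0 (mod 21).
    Divide the congruence (and modulus) by g = 3: 10·t ≡ 0 (mod 7).
    Reduce coefficients mod 7: 3·t ≡ 0 (mod 7).
    The inverse of 3 mod 7 is 5 (since 3·5 = 15 = 2·7 + 1), so t ≡ 5·0 = 0 ≡ 0 (mod 7).
    Then x = 5 + 30·0 = 5, valid modulo lcm(30, 21) = 210: x ≡ 5 (mod 210).
Verify: 5 mod 10 = 5, 5 mod 6 = 5, 5 mod 21 = 5.

x ≡ 5 (mod 210).


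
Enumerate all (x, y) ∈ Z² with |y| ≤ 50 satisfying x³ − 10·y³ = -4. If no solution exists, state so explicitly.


The equation is x³ - 10y³ = -4. For fixed y, x³ = 10·y³ − 4, so a solution requires the RHS to be a perfect cube.
Strategy: iterate y from -50 to 50, compute RHS = 10·y³ − 4, and check whether it is a (positive or negative) perfect cube.
Check small values of y:
  y = 0: RHS = -4 is not a perfect cube.
  y = 1: RHS = 6 is not a perfect cube.
  y = -1: RHS = -14 is not a perfect cube.
  y = 2: RHS = 76 is not a perfect cube.
  y = -2: RHS = -84 is not a perfect cube.
  y = 3: RHS = 266 is not a perfect cube.
  y = -3: RHS = -274 is not a perfect cube.
Continuing the search up to |y| = 50 finds no solutions either.
No (x, y) in the scanned range satisfies the equation.

No integer solutions with |y| ≤ 50.


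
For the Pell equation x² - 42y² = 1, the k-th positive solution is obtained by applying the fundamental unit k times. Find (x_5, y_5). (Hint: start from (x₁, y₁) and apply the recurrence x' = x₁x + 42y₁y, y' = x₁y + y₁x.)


Step 1: Find the fundamental solution (x₁, y₁) of x² - 42y² = 1.
  Expand √42 as a continued fraction. a₀ = ⌊√42⌋ = 6; iterate m_{k+1} = d_k·a_k − m_k, d_{k+1} = (42 − m_{k+1}²)/d_k, a_{k+1} = ⌊(a₀ + m_{k+1})/d_{k+1}⌋ (starting m₀ = 0, d₀ = 1), with convergents p_k = a_k·p_{k-1} + p_{k-2}, q_k = a_k·q_{k-1} + q_{k-2} (p₋₁ = 1, q₋₁ = 0):
  k = 0: a₀ = 6; p₀/q₀ = 6/1; p₀² − 42·q₀² = 36 − 42 = -6.
  k = 1: m = 6, d = 6, a = ⌊(6 + 6)/6⌋ = 2; p/q = (2·6 + 1)/(2·1 + 0) = 13/2; p² − 42·q² = 169 − 168 = 1.
  The first convergent with p² − 42·q² = 1 gives the fundamental solution (x₁, y₁) = (13, 2).
Step 2: Apply the recurrence (x_{n+1}, y_{n+1}) = (x₁x_n + 42y₁y_n, x₁y_n + y₁x_n) repeatedly.
  From (x_1, y_1) = (13, 2): x_2 = 13·13 + 42·2·2 = 337; y_2 = 13·2 + 2·13 = 52.
  From (x_2, y_2) = (337, 52): x_3 = 13·337 + 42·2·52 = 8749; y_3 = 13·52 + 2·337 = 1350.
  From (x_3, y_3) = (8749, 1350): x_4 = 13·8749 + 42·2·1350 = 227137; y_4 = 13·1350 + 2·8749 = 35048.
  From (x_4, y_4) = (227137, 35048): x_5 = 13·227137 + 42·2·35048 = 5896813; y_5 = 13·35048 + 2·227137 = 909898.
Step 3: Verify x_5² - 42·y_5² = 34772403556969 - 34772403556968 = 1 (should be 1). ✓

(x_1, y_1) = (13, 2); (x_5, y_5) = (5896813, 909898).


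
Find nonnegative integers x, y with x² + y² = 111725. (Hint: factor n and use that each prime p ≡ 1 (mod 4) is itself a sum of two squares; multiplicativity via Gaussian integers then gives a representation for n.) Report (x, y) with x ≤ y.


Step 1: Factor n = 111725 = 5^2 · 41 · 109.
Step 2: Check the mod-4 condition on each prime factor: 5 ≡ 1 (mod 4), exponent 2; 41 ≡ 1 (mod 4), exponent 1; 109 ≡ 1 (mod 4), exponent 1.
All primes ≡ 3 (mod 4) appear to even exponent (or don't appear), so by the two-squares theorem n IS expressible as a sum of two squares.
Step 3: Build a representation. Group n = k² · m with k = 5 and m = 41 · 109 = 4469 (a product of primes ≡ 1 (mod 4)); a representation of m scales to one of n via (k·x)² + (k·y)² = k²(x² + y²). Each prime p ≡ 1 (mod 4) is itself a sum of two squares; find a² by testing p − a² for a perfect square:
  41: 41 − 1² = 40, 41 − 2² = 37, 41 − 3² = 32, 41 − 4² = 25 = 5² ⇒ 41 = 4² + 5².
  109: 109 − 1² = 108, 109 − 2² = 105, 109 − 3² = 100 = 10² ⇒ 109 = 3² + 10².
  Combine using the Brahmagupta–Fibonacci identity (a² + b²)(c² + d²) = (ac − bd)² + (ad + bc)² = (ac + bd)² + (ad − bc)²:
  41 · 109 = 4469: from (4² + 5²)(3² + 10²), take (4·3 − 5·10, 4·10 + 5·3) = (12 − 50, 40 + 15) = (-38, 55); dropping signs (only squares matter) gives (38, 55); check 38² + 55² = 1444 + 3025 = 4469 ✓.
  Scale by k = 5: (5·38, 5·55) = (190, 275).
Step 4: Order so x ≤ y and verify: 190² + 275² = 36100 + 75625 = 111725 = n. ✓

n = 111725 = 190² + 275² (one valid representation with x ≤ y).


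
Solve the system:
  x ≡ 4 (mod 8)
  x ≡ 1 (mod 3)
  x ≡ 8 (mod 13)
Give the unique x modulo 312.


Moduli 8, 3, 13 are pairwise coprime; by CRT there is a unique solution modulo M = 8 · 3 · 13 = 312.
Solve pairwise, accumulating the modulus:
  Start with x ≡ 4 (mod 8).
  Combine with x ≡ 1 (mod 3): since gcd(8, 3) = 1, we get a unique residue mod 24.
    Write x = 4 + 8·t and substitute into x ≡ 1 (mod 3): 8·t ≡ 1 − 4 = -3 (mod 3).
    Reduce coefficients mod 3: 2·t ≡ 0 (mod 3).
    The inverse of 2 mod 3 is 2 (since 2·2 = 4 = 1·3 + 1), so t ≡ 2·0 = 0 ≡ 0 (mod 3).
    Then x = 4 + 8·0 = 4, valid modulo lcm(8, 3) = 24: x ≡ 4 (mod 24).
  Combine with x ≡ 8 (mod 13): since gcd(24, 13) = 1, we get a unique residue mod 312.
    Write x = 4 + 24·t and substitute into x ≡ 8 (mod 13): 24·t ≡ 8 − 4 = 4 (mod 13).
    Reduce coefficients mod 13: 11·t ≡ 4 (mod 13).
    The inverse of 11 mod 13 is 6 (since 11·6 = 66 = 5·13 + 1), so t ≡ 6·4 = 24 ≡ 11 (mod 13).
    Then x = 4 + 24·11 = 268, valid modulo lcm(24, 13) = 312: x ≡ 268 (mod 312).
Verify: 268 mod 8 = 4 ✓, 268 mod 3 = 1 ✓, 268 mod 13 = 8 ✓.

x ≡ 268 (mod 312).


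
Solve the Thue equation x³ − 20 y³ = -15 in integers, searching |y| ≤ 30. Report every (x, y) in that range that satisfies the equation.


The equation is x³ - 20y³ = -15. For fixed y, x³ = 20·y³ − 15, so a solution requires the RHS to be a perfect cube.
Strategy: iterate y from -30 to 30, compute RHS = 20·y³ − 15, and check whether it is a (positive or negative) perfect cube.
Check small values of y:
  y = 0: RHS = -15 is not a perfect cube.
  y = 1: RHS = 5 is not a perfect cube.
  y = -1: RHS = -35 is not a perfect cube.
  y = 2: RHS = 145 is not a perfect cube.
  y = -2: RHS = -175 is not a perfect cube.
  y = 3: RHS = 525 is not a perfect cube.
  y = -3: RHS = -555 is not a perfect cube.
Continuing the search up to |y| = 30 finds no solutions either.
No (x, y) in the scanned range satisfies the equation.

No integer solutions with |y| ≤ 30.


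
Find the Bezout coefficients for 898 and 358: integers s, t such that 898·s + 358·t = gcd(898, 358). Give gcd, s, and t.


Euclidean algorithm on (898, 358) — divide until remainder is 0:
  898 = 2 · 358 + 182
  358 = 1 · 182 + 176
  182 = 1 · 176 + 6
  176 = 29 · 6 + 2
  6 = 3 · 2 + 0
gcd(898, 358) = 2.
Track Bezout coefficients alongside the remainders: start with r₀ = 898 = a·1 + b·0 (s = 1, t = 0) and r₁ = 358 = a·0 + b·1 (s = 0, t = 1); each new remainder r_{k+1} = r_{k-1} − q_k·r_k inherits s_{k+1} = s_{k-1} − q_k·s_k, t_{k+1} = t_{k-1} − q_k·t_k, so r_k = a·s_k + b·t_k at every step:
  q = 2: r = 182, s = 1 − 2·0 = 1, t = 0 − 2·1 = -2  (check: 898·1 + 358·(-2) = 182)
  q = 1: r = 176, s = 0 − 1·1 = -1, t = 1 − 1·(-2) = 3  (check: 898·(-1) + 358·3 = 176)
  q = 1: r = 6, s = 1 − 1·(-1) = 2, t = -2 − 1·3 = -5  (check: 898·2 + 358·(-5) = 6)
  q = 29: r = 2, s = -1 − 29·2 = -59, t = 3 − 29·(-5) = 148  (check: 898·(-59) + 358·148 = 2)
The row with r = 2 (the gcd) gives the Bezout coefficients s = -59, t = 148.
Result: 898 · (-59) + 358 · (148) = 2.

gcd(898, 358) = 2; s = -59, t = 148 (check: 898·(-59) + 358·148 = 2).


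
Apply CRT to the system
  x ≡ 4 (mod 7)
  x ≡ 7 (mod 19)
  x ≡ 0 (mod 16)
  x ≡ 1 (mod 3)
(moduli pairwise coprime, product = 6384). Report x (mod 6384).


Product of moduli M = 7 · 19 · 16 · 3 = 6384.
Merge one congruence at a time:
  Start: x ≡ 4 (mod 7).
  Combine with x ≡ 7 (mod 19); new modulus lcm = 133.
    Write x = 4 + 7·t and substitute into x ≡ 7 (mod 19): 7·t ≡ 7 − 4 = 3 (mod 19).
    The inverse of 7 mod 19 is 11 (since 7·11 = 77 = 4·19 + 1), so t ≡ 11·3 = 33 ≡ 14 (mod 19).
    Then x = 4 + 7·14 = 102, valid modulo lcm(7, 19) = 133: x ≡ 102 (mod 133).
  Combine with x ≡ 0 (mod 16); new modulus lcm = 2128.
    Write x = 102 + 133·t and substitute into x ≡ 0 (mod 16): 133·t ≡ 0 − 102 = -102 (mod 16).
    Reduce coefficients mod 16: 5·t ≡ 10 (mod 16).
    The inverse of 5 mod 16 is 13 (since 5·13 = 65 = 4·16 + 1), so t ≡ 13·10 = 130 ≡ 2 (mod 16).
    Then x = 102 + 133·2 = 368, valid modulo lcm(133, 16) = 2128: x ≡ 368 (mod 2128).
  Combine with x ≡ 1 (mod 3); new modulus lcm = 6384.
    Write x = 368 + 2128·t and substitute into x ≡ 1 (mod 3): 2128·t ≡ 1 − 368 = -367 (mod 3).
    Reduce coefficients mod 3: 1·t ≡ 2 (mod 3).
    So t ≡ 2 (mod 3).
    Then x = 368 + 2128·2 = 4624, valid modulo lcm(2128, 3) = 6384: x ≡ 4624 (mod 6384).
Verify against each original: 4624 mod 7 = 4, 4624 mod 19 = 7, 4624 mod 16 = 0, 4624 mod 3 = 1.

x ≡ 4624 (mod 6384).


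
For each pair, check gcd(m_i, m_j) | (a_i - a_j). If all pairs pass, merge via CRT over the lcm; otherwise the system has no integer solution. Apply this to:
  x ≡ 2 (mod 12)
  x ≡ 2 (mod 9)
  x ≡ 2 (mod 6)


Moduli 12, 9, 6 are not pairwise coprime, so CRT works modulo lcm(m_i) when all pairwise compatibility conditions hold.
Pairwise compatibility: gcd(m_i, m_j) must divide a_i - a_j for every pair.
Merge one congruence at a time:
  Start: x ≡ 2 (mod 12).
  Combine with x ≡ 2 (mod 9): gcd(12, 9) = 3; 2 - 2 = 0, which IS divisible by 3, so compatible.
    Write x = 2 + 12·t and substitute into x ≡ 2 (mod 9): 12·t ≡ 2 − 2 = 0 (mod 9).
    Divide the congruence (and modulus) by g = 3: 4·t ≡ 0 (mod 3).
    Reduce coefficients mod 3: 1·t ≡ 0 (mod 3).
    So t ≡ 0 (mod 3).
    Then x = 2 + 12·0 = 2, valid modulo lcm(12, 9) = 36: x ≡ 2 (mod 36).
  Combine with x ≡ 2 (mod 6): gcd(36, 6) = 6; 2 - 2 = 0, which IS divisible by 6, so compatible.
    Write x = 2 + 36·t and substitute into x ≡ 2 (mod 6): 36·t ≡ 2 − 2 = 0 (mod 6).
    Divide the congruence (and modulus) by g = 6: 6·t ≡ 0 (mod 1).
    Modulo 1 every t works; take t = 0.
    Then x = 2 + 36·0 = 2, valid modulo lcm(36, 6) = 36: x ≡ 2 (mod 36).
Verify: 2 mod 12 = 2, 2 mod 9 = 2, 2 mod 6 = 2.

x ≡ 2 (mod 36).


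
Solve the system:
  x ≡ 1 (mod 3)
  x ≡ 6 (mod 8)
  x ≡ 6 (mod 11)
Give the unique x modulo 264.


Moduli 3, 8, 11 are pairwise coprime; by CRT there is a unique solution modulo M = 3 · 8 · 11 = 264.
Solve pairwise, accumulating the modulus:
  Start with x ≡ 1 (mod 3).
  Combine with x ≡ 6 (mod 8): since gcd(3, 8) = 1, we get a unique residue mod 24.
    Write x = 1 + 3·t and substitute into x ≡ 6 (mod 8): 3·t ≡ 6 − 1 = 5 (mod 8).
    The inverse of 3 mod 8 is 3 (since 3·3 = 9 = 1·8 + 1), so t ≡ 3·5 = 15 ≡ 7 (mod 8).
    Then x = 1 + 3·7 = 22, valid modulo lcm(3, 8) = 24: x ≡ 22 (mod 24).
  Combine with x ≡ 6 (mod 11): since gcd(24, 11) = 1, we get a unique residue mod 264.
    Write x = 22 + 24·t and substitute into x ≡ 6 (mod 11): 24·t ≡ 6 − 22 = -16 (mod 11).
    Reduce coefficients mod 11: 2·t ≡ 6 (mod 11).
    The inverse of 2 mod 11 is 6 (since 2·6 = 12 = 1·11 + 1), so t ≡ 6·6 = 36 ≡ 3 (mod 11).
    Then x = 22 + 24·3 = 94, valid modulo lcm(24, 11) = 264: x ≡ 94 (mod 264).
Verify: 94 mod 3 = 1 ✓, 94 mod 8 = 6 ✓, 94 mod 11 = 6 ✓.

x ≡ 94 (mod 264).


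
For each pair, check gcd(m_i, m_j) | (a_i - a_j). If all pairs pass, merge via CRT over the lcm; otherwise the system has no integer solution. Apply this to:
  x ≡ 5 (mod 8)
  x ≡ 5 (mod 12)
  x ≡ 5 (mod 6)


Moduli 8, 12, 6 are not pairwise coprime, so CRT works modulo lcm(m_i) when all pairwise compatibility conditions hold.
Pairwise compatibility: gcd(m_i, m_j) must divide a_i - a_j for every pair.
Merge one congruence at a time:
  Start: x ≡ 5 (mod 8).
  Combine with x ≡ 5 (mod 12): gcd(8, 12) = 4; 5 - 5 = 0, which IS divisible by 4, so compatible.
    Write x = 5 + 8·t and substitute into x ≡ 5 (mod 12): 8·t ≡ 5 − 5 = 0 (mod 12).
    Divide the congruence (and modulus) by g = 4: 2·t ≡ 0 (mod 3).
    The inverse of 2 mod 3 is 2 (since 2·2 = 4 = 1·3 + 1), so t ≡ 2·0 = 0 ≡ 0 (mod 3).
    Then x = 5 + 8·0 = 5, valid modulo lcm(8, 12) = 24: x ≡ 5 (mod 24).
  Combine with x ≡ 5 (mod 6): gcd(24, 6) = 6; 5 - 5 = 0, which IS divisible by 6, so compatible.
    Write x = 5 + 24·t and substitute into x ≡ 5 (mod 6): 24·t ≡ 5 − 5 = 0 (mod 6).
    Divide the congruence (and modulus) by g = 6: 4·t ≡ 0 (mod 1).
    Modulo 1 every t works; take t = 0.
    Then x = 5 + 24·0 = 5, valid modulo lcm(24, 6) = 24: x ≡ 5 (mod 24).
Verify: 5 mod 8 = 5, 5 mod 12 = 5, 5 mod 6 = 5.

x ≡ 5 (mod 24).


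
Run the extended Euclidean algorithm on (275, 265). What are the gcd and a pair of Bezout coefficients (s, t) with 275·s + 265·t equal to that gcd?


Euclidean algorithm on (275, 265) — divide until remainder is 0:
  275 = 1 · 265 + 10
  265 = 26 · 10 + 5
  10 = 2 · 5 + 0
gcd(275, 265) = 5.
Track Bezout coefficients alongside the remainders: start with r₀ = 275 = a·1 + b·0 (s = 1, t = 0) and r₁ = 265 = a·0 + b·1 (s = 0, t = 1); each new remainder r_{k+1} = r_{k-1} − q_k·r_k inherits s_{k+1} = s_{k-1} − q_k·s_k, t_{k+1} = t_{k-1} − q_k·t_k, so r_k = a·s_k + b·t_k at every step:
  q = 1: r = 10, s = 1 − 1·0 = 1, t = 0 − 1·1 = -1  (check: 275·1 + 265·(-1) = 10)
  q = 26: r = 5, s = 0 − 26·1 = -26, t = 1 − 26·(-1) = 27  (check: 275·(-26) + 265·27 = 5)
The row with r = 5 (the gcd) gives the Bezout coefficients s = -26, t = 27.
Result: 275 · (-26) + 265 · (27) = 5.

gcd(275, 265) = 5; s = -26, t = 27 (check: 275·(-26) + 265·27 = 5).


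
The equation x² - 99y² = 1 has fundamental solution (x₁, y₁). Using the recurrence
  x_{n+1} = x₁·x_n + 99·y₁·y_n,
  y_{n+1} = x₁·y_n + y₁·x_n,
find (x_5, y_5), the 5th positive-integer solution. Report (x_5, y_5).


Step 1: Find the fundamental solution (x₁, y₁) of x² - 99y² = 1.
  Expand √99 as a continued fraction. a₀ = ⌊√99⌋ = 9; iterate m_{k+1} = d_k·a_k − m_k, d_{k+1} = (99 − m_{k+1}²)/d_k, a_{k+1} = ⌊(a₀ + m_{k+1})/d_{k+1}⌋ (starting m₀ = 0, d₀ = 1), with convergents p_k = a_k·p_{k-1} + p_{k-2}, q_k = a_k·q_{k-1} + q_{k-2} (p₋₁ = 1, q₋₁ = 0):
  k = 0: a₀ = 9; p₀/q₀ = 9/1; p₀² − 99·q₀² = 81 − 99 = -18.
  k = 1: m = 9, d = 18, a = ⌊(9 + 9)/18⌋ = 1; p/q = (1·9 + 1)/(1·1 + 0) = 10/1; p² − 99·q² = 100 − 99 = 1.
  The first convergent with p² − 99·q² = 1 gives the fundamental solution (x₁, y₁) = (10, 1).
Step 2: Apply the recurrence (x_{n+1}, y_{n+1}) = (x₁x_n + 99y₁y_n, x₁y_n + y₁x_n) repeatedly.
  From (x_1, y_1) = (10, 1): x_2 = 10·10 + 99·1·1 = 199; y_2 = 10·1 + 1·10 = 20.
  From (x_2, y_2) = (199, 20): x_3 = 10·199 + 99·1·20 = 3970; y_3 = 10·20 + 1·199 = 399.
  From (x_3, y_3) = (3970, 399): x_4 = 10·3970 + 99·1·399 = 79201; y_4 = 10·399 + 1·3970 = 7960.
  From (x_4, y_4) = (79201, 7960): x_5 = 10·79201 + 99·1·7960 = 1580050; y_5 = 10·7960 + 1·79201 = 158801.
Step 3: Verify x_5² - 99·y_5² = 2496558002500 - 2496558002499 = 1 (should be 1). ✓

(x_1, y_1) = (10, 1); (x_5, y_5) = (1580050, 158801).
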